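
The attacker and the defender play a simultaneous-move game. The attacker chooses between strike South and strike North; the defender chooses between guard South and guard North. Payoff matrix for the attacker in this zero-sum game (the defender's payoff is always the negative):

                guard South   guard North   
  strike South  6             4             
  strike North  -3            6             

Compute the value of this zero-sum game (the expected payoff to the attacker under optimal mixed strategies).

v = 48/11

For the attacker to be willing to mix, the attacker must be indifferent between strike South and strike North, which pins down the defender's mix.
  the attacker's payoff from strike South: q·6 + (1−q)·4 = 2q + 4
  the attacker's payoff from strike North: q·(-3) + (1−q)·6 = -9q + 6
  2q + 4 = -9q + 6  ⇒  11q = 2  ⇒  q = 2/11.
The value is the attacker's expected payoff against this mix (using strike South): (2/11)·6 + (9/11)·4 = 48/11.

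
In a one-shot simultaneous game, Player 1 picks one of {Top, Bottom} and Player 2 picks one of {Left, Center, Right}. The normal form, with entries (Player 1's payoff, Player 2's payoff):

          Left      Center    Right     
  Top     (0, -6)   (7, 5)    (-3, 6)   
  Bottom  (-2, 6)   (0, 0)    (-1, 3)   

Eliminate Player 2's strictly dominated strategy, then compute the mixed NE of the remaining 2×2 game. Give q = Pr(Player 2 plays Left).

q = 1/2

Player 2's strategy Center is strictly dominated by Right: 6 > 5 and 3 > 0. Eliminate Center.
Player 2's mix must leave Player 1 indifferent between Top and Bottom.
  Player 1's payoff from Top: q·0 + (1−q)·(-3) = 3q - 3
  Player 1's payoff from Bottom: q·(-2) + (1−q)·(-1) = -q - 1
  3q - 3 = -q - 1  ⇒  4q = 2  ⇒  q = 1/2.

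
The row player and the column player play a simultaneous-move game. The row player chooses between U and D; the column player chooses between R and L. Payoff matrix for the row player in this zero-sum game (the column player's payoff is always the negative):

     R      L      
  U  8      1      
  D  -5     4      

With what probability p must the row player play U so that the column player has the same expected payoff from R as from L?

p = 9/16

Set the column player's expected payoff from R equal to that from L:
  the column player's payoff from R: p·(-8) + (1−p)·5 = -13p + 5
  the column player's payoff from L: p·(-1) + (1−p)·(-4) = 3p - 4
  -13p + 5 = 3p - 4  ⇒  -16p = -9  ⇒  p = 9/16.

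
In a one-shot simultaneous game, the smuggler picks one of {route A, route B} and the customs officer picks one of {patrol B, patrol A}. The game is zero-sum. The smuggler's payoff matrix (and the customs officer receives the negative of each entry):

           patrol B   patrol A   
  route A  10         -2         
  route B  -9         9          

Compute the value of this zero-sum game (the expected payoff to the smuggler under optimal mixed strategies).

v = 12/5

The customs officer's mix must leave the smuggler indifferent between route A and route B.
  the smuggler's expected payoff from route A: q·10 + (1−q)·(-2) = 12q - 2
  the smuggler's expected payoff from route B: q·(-9) + (1−q)·9 = -18q + 9
  12q - 2 = -18q + 9  ⇒  30q = 11  ⇒  q = 11/30.
The value is the smuggler's expected payoff against this mix (using route A): (11/30)·10 + (19/30)·(-2) = 12/5.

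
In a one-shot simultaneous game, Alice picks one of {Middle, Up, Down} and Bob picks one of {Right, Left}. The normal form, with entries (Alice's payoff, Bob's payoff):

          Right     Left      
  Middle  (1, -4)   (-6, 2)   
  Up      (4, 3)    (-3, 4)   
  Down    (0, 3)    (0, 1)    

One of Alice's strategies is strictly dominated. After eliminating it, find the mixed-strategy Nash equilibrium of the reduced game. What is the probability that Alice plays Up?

Alice's strategy Middle is strictly dominated by Up: 4 > 1 and -3 > -6. Eliminate Middle.
Bob's indifference between Right and Left determines Alice's mixing probability p:
  Bob's expected payoff from Right: p·3 + (1−p)·3 = 3
  Bob's expected payoff from Left: p·4 + (1−p)·1 = 3p + 1
  3 = 3p + 1  ⇒  -3p = -2  ⇒  p = 2/3.

p = 2/3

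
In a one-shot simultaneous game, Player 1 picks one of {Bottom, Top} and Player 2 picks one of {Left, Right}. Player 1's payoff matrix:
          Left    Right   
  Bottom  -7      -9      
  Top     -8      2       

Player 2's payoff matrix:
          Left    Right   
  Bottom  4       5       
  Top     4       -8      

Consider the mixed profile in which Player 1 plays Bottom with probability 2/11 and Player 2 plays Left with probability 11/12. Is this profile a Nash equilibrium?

Given Player 1's mix p = 2/11, Player 2's payoff from Left is 4 but from Right is -62/11. Player 2 strictly prefers Left, so Player 2 would not mix.
So the proposed profile is not a Nash equilibrium.

No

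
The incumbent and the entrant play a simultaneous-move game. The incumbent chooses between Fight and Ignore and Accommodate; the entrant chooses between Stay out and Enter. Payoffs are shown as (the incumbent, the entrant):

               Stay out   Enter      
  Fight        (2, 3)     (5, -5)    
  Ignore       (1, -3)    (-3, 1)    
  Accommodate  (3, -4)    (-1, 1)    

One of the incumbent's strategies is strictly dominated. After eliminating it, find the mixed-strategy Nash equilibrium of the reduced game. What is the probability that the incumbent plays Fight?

The incumbent's strategy Ignore is strictly dominated by Accommodate: 3 > 1 and -1 > -3. Eliminate Ignore.
Set the entrant's expected payoff from Stay out equal to that from Enter:
  the entrant's payoff to Stay out: p·3 + (1−p)·(-4) = 7p - 4
  the entrant's payoff to Enter: p·(-5) + (1−p)·1 = -6p + 1
  7p - 4 = -6p + 1  ⇒  13p = 5  ⇒  p = 5/13.

p = 5/13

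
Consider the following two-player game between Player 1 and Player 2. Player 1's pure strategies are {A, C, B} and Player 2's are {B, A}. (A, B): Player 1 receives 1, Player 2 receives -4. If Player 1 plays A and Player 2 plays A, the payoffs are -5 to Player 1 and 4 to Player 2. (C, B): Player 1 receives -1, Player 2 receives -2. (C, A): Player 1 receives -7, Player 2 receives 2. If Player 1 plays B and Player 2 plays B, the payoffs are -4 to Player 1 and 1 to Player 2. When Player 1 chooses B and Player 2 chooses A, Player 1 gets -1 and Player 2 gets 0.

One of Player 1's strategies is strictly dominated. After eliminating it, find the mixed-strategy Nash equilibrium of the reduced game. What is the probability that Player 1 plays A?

p = 1/9

Player 1's strategy C is strictly dominated by A: 1 > -1 and -5 > -7. Eliminate C.
For Player 2 to be willing to mix, Player 2 must be indifferent between B and A, which pins down Player 1's mix.
  Player 2's expected payoff from B: p·(-4) + (1−p)·1 = -5p + 1
  Player 2's expected payoff from A: p·4 + (1−p)·0 = 4p
  -5p + 1 = 4p  ⇒  -9p = -1  ⇒  p = 1/9.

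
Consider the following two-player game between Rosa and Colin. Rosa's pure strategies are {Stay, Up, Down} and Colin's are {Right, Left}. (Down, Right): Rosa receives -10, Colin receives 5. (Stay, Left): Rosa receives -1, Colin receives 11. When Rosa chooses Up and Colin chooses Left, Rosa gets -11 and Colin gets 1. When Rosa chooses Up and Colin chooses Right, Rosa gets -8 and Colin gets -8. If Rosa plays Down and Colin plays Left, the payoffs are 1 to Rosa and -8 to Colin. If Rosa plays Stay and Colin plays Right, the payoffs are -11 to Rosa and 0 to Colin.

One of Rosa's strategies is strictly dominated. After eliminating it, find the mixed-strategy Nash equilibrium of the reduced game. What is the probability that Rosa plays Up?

p = 13/22

Rosa's strategy Stay is strictly dominated by Down: -10 > -11 and 1 > -1. Eliminate Stay.
Colin's indifference between Right and Left determines Rosa's mixing probability p:
  Colin's expected payoff from Right: p·(-8) + (1−p)·5 = -13p + 5
  Colin's expected payoff from Left: p·1 + (1−p)·(-8) = 9p - 8
  -13p + 5 = 9p - 8  ⇒  -22p = -13  ⇒  p = 13/22.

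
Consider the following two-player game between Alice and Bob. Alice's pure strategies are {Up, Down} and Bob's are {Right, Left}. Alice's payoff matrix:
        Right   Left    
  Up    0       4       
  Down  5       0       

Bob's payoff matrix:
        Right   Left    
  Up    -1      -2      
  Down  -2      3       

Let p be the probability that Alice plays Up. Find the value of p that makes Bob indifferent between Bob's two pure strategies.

p = 5/6

Set Bob's expected payoff from Right equal to that from Left:
  Bob's expected payoff from Right: p·(-1) + (1−p)·(-2) = p - 2
  Bob's expected payoff from Left: p·(-2) + (1−p)·3 = -5p + 3
  p - 2 = -5p + 3  ⇒  6p = 5  ⇒  p = 5/6.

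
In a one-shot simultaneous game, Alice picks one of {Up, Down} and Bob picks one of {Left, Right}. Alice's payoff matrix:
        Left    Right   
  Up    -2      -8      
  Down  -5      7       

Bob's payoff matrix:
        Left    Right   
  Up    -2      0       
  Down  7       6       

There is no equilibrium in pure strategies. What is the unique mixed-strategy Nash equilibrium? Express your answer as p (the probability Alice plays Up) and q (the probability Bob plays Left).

In a mixed equilibrium Bob is indifferent between Left and Right; this condition fixes p.
  Bob's payoff to Left: p·(-2) + (1−p)·7 = -9p + 7
  Bob's payoff to Right: p·0 + (1−p)·6 = -6p + 6
  -9p + 7 = -6p + 6  ⇒  -3p = -1  ⇒  p = 1/3.
Set Alice's expected payoff from Up equal to that from Down:
  Alice's expected payoff from Up: q·(-2) + (1−q)·(-8) = 6q - 8
  Alice's expected payoff from Down: q·(-5) + (1−q)·7 = -12q + 7
  6q - 8 = -12q + 7  ⇒  18q = 15  ⇒  q = 5/6.

p = 1/3, q = 5/6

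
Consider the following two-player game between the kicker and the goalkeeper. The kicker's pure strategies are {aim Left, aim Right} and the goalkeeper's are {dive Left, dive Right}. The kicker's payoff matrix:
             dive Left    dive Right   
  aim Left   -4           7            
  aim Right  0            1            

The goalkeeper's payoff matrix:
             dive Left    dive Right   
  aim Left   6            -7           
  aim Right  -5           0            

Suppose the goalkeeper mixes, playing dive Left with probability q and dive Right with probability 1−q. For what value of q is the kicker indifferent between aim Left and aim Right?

q = 3/5

In a mixed equilibrium the kicker is indifferent between aim Left and aim Right; this condition fixes q.
  the kicker's payoff from aim Left: q·(-4) + (1−q)·7 = -11q + 7
  the kicker's payoff from aim Right: q·0 + (1−q)·1 = -q + 1
  -11q + 7 = -q + 1  ⇒  -10q = -6  ⇒  q = 3/5.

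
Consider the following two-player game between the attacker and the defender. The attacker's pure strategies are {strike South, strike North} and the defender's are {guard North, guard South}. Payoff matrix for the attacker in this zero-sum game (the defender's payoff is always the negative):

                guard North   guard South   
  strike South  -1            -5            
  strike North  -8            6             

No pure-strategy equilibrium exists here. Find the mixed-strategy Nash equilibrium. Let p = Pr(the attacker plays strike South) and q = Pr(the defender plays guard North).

The defender's indifference between guard North and guard South determines the attacker's mixing probability p:
  the defender's payoff from guard North: p·1 + (1−p)·8 = -7p + 8
  the defender's payoff from guard South: p·5 + (1−p)·(-6) = 11p - 6
  -7p + 8 = 11p - 6  ⇒  -18p = -14  ⇒  p = 7/9.
The defender's mix must leave the attacker indifferent between strike South and strike North.
  the attacker's payoff to strike South: q·(-1) + (1−q)·(-5) = 4q - 5
  the attacker's payoff to strike North: q·(-8) + (1−q)·6 = -14q + 6
  4q - 5 = -14q + 6  ⇒  18q = 11  ⇒  q = 11/18.

p = 7/9, q = 11/18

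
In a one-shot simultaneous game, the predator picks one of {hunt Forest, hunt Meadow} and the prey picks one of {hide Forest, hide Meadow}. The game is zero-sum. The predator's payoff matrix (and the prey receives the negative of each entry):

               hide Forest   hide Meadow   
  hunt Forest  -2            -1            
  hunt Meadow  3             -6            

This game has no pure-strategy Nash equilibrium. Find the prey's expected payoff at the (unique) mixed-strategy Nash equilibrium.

For the prey to be willing to mix, the prey must be indifferent between hide Forest and hide Meadow, which pins down the predator's mix.
  the prey's payoff from hide Forest: p·2 + (1−p)·(-3) = 5p - 3
  the prey's payoff from hide Meadow: p·1 + (1−p)·6 = -5p + 6
  5p - 3 = -5p + 6  ⇒  10p = 9  ⇒  p = 9/10.
At equilibrium the prey is indifferent across columns, so the prey's payoff equals the payoff from hide Forest: (9/10)·2 + (1/10)·(-3) = 3/2.

3/2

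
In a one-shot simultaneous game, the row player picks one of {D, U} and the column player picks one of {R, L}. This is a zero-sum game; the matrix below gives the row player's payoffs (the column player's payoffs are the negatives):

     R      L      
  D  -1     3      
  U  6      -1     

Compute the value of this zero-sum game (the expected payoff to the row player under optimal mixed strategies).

The column player's mix must leave the row player indifferent between D and U.
  the row player's payoff to D: q·(-1) + (1−q)·3 = -4q + 3
  the row player's payoff to U: q·6 + (1−q)·(-1) = 7q - 1
  -4q + 3 = 7q - 1  ⇒  -11q = -4  ⇒  q = 4/11.
The value is the row player's expected payoff against this mix (using D): (4/11)·(-1) + (7/11)·3 = 17/11.

v = 17/11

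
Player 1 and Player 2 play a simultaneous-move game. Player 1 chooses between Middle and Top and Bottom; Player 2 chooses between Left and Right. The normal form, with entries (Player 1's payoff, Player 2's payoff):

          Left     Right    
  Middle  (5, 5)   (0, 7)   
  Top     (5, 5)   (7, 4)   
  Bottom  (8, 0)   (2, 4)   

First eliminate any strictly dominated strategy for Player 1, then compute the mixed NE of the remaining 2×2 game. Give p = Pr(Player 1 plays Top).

Player 1's strategy Middle is strictly dominated by Bottom: 8 > 5 and 2 > 0. Eliminate Middle.
Player 2's indifference between Left and Right determines Player 1's mixing probability p:
  Player 2's payoff from Left: p·5 + (1−p)·0 = 5p
  Player 2's payoff from Right: p·4 + (1−p)·4 = 4
  5p = 4  ⇒  5p = 4  ⇒  p = 4/5.

p = 4/5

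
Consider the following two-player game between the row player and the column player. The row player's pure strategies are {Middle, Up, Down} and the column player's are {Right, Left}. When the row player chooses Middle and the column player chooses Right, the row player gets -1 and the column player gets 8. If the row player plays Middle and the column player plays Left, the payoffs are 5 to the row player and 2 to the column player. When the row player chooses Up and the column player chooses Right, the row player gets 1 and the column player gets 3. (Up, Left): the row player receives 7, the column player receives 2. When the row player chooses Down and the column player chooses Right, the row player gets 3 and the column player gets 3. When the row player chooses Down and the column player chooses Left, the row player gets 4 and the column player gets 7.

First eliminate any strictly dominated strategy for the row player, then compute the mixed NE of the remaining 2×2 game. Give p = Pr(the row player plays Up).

p = 4/5

The row player's strategy Middle is strictly dominated by Up: 1 > -1 and 7 > 5. Eliminate Middle.
For the column player to be willing to mix, the column player must be indifferent between Right and Left, which pins down the row player's mix.
  the column player's expected payoff from Right: p·3 + (1−p)·3 = 3
  the column player's expected payoff from Left: p·2 + (1−p)·7 = -5p + 7
  3 = -5p + 7  ⇒  5p = 4  ⇒  p = 4/5.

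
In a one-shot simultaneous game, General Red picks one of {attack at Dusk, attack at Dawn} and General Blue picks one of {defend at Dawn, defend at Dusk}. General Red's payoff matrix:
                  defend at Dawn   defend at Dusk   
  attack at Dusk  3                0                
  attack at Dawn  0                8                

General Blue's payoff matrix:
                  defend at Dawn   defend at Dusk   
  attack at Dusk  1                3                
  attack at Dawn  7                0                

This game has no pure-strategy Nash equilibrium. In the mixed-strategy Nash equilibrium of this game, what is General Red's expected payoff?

24/11

In a mixed equilibrium General Red is indifferent between attack at Dusk and attack at Dawn; this condition fixes q.
  General Red's payoff from attack at Dusk: q·3 + (1−q)·0 = 3q
  General Red's payoff from attack at Dawn: q·0 + (1−q)·8 = -8q + 8
  3q = -8q + 8  ⇒  11q = 8  ⇒  q = 8/11.
At equilibrium General Red is indifferent across rows, so General Red's payoff equals the payoff from attack at Dusk: (8/11)·3 + (3/11)·0 = 24/11.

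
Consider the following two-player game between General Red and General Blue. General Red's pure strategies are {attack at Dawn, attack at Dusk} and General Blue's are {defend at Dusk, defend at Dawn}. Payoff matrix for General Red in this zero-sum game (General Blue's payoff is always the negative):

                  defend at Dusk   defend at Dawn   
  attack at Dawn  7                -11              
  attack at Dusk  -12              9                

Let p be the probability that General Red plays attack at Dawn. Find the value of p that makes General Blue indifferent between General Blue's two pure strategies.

p = 7/13

For General Blue to be willing to mix, General Blue must be indifferent between defend at Dusk and defend at Dawn, which pins down General Red's mix.
  General Blue's payoff to defend at Dusk: p·(-7) + (1−p)·12 = -19p + 12
  General Blue's payoff to defend at Dawn: p·11 + (1−p)·(-9) = 20p - 9
  -19p + 12 = 20p - 9  ⇒  -39p = -21  ⇒  p = 7/13.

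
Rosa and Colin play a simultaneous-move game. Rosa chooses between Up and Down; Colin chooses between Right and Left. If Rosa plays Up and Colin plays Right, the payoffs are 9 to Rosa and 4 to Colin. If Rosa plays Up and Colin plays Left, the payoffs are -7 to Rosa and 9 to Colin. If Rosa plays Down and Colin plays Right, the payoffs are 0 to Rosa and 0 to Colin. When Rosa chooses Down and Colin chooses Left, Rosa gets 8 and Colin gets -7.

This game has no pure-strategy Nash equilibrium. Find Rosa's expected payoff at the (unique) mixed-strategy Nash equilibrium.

3

For Rosa to be willing to mix, Rosa must be indifferent between Up and Down, which pins down Colin's mix.
  Rosa's expected payoff from Up: q·9 + (1−q)·(-7) = 16q - 7
  Rosa's expected payoff from Down: q·0 + (1−q)·8 = -8q + 8
  16q - 7 = -8q + 8  ⇒  24q = 15  ⇒  q = 5/8.
At equilibrium Rosa is indifferent across rows, so Rosa's payoff equals the payoff from Up: (5/8)·9 + (3/8)·(-7) = 3.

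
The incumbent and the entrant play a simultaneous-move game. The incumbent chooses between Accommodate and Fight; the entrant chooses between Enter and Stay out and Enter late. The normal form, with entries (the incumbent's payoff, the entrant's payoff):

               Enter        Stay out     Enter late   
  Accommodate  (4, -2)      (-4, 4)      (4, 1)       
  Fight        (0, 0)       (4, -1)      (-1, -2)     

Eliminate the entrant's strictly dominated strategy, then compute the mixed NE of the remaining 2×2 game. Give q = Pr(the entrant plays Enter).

The entrant's strategy Enter late is strictly dominated by Stay out: 4 > 1 and -1 > -2. Eliminate Enter late.
In a mixed equilibrium the incumbent is indifferent between Accommodate and Fight; this condition fixes q.
  the incumbent's payoff to Accommodate: q·4 + (1−q)·(-4) = 8q - 4
  the incumbent's payoff to Fight: q·0 + (1−q)·4 = -4q + 4
  8q - 4 = -4q + 4  ⇒  12q = 8  ⇒  q = 2/3.

q = 2/3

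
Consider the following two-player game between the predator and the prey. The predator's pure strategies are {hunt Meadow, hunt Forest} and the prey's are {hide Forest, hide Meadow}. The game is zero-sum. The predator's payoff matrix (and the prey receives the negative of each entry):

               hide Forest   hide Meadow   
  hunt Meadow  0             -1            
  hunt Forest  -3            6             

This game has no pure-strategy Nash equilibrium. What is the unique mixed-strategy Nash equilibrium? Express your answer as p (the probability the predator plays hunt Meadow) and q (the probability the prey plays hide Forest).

Set the prey's expected payoff from hide Forest equal to that from hide Meadow:
  the prey's payoff to hide Forest: p·0 + (1−p)·3 = -3p + 3
  the prey's payoff to hide Meadow: p·1 + (1−p)·(-6) = 7p - 6
  -3p + 3 = 7p - 6  ⇒  -10p = -9  ⇒  p = 9/10.
In a mixed equilibrium the predator is indifferent between hunt Meadow and hunt Forest; this condition fixes q.
  the predator's payoff from hunt Meadow: q·0 + (1−q)·(-1) = q - 1
  the predator's payoff from hunt Forest: q·(-3) + (1−q)·6 = -9q + 6
  q - 1 = -9q + 6  ⇒  10q = 7  ⇒  q = 7/10.

p = 9/10, q = 7/10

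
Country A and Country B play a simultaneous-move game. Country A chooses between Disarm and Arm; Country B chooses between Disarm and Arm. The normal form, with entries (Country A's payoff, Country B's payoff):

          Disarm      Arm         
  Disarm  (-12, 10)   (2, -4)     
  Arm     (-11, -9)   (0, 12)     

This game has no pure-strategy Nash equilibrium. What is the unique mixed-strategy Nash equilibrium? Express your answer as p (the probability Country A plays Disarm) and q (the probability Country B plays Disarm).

p = 3/5, q = 2/3

In a mixed equilibrium Country B is indifferent between Disarm and Arm; this condition fixes p.
  Country B's payoff to Disarm: p·10 + (1−p)·(-9) = 19p - 9
  Country B's payoff to Arm: p·(-4) + (1−p)·12 = -16p + 12
  19p - 9 = -16p + 12  ⇒  35p = 21  ⇒  p = 3/5.
Country A's indifference between Disarm and Arm determines Country B's mixing probability q:
  Country A's expected payoff from Disarm: q·(-12) + (1−q)·2 = -14q + 2
  Country A's expected payoff from Arm: q·(-11) + (1−q)·0 = -11q
  -14q + 2 = -11q  ⇒  -3q = -2  ⇒  q = 2/3.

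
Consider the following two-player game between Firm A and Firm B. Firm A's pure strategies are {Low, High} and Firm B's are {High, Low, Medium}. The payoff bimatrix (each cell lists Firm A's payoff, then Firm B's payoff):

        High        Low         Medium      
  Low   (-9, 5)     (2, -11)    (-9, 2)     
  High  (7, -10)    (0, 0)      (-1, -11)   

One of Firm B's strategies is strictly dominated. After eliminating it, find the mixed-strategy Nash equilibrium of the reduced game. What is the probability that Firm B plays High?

q = 1/9

Firm B's strategy Medium is strictly dominated by High: 5 > 2 and -10 > -11. Eliminate Medium.
Set Firm A's expected payoff from Low equal to that from High:
  Firm A's payoff from Low: q·(-9) + (1−q)·2 = -11q + 2
  Firm A's payoff from High: q·7 + (1−q)·0 = 7q
  -11q + 2 = 7q  ⇒  -18q = -2  ⇒  q = 1/9.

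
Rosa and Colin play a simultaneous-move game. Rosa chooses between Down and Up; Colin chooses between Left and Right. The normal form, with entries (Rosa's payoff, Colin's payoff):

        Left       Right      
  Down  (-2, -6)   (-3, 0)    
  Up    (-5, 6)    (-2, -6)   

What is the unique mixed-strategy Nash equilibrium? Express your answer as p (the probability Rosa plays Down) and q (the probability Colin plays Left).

Rosa's mix must leave Colin indifferent between Left and Right.
  Colin's payoff from Left: p·(-6) + (1−p)·6 = -12p + 6
  Colin's payoff from Right: p·0 + (1−p)·(-6) = 6p - 6
  -12p + 6 = 6p - 6  ⇒  -18p = -12  ⇒  p = 2/3.
Set Rosa's expected payoff from Down equal to that from Up:
  Rosa's payoff from Down: q·(-2) + (1−q)·(-3) = q - 3
  Rosa's payoff from Up: q·(-5) + (1−q)·(-2) = -3q - 2
  q - 3 = -3q - 2  ⇒  4q = 1  ⇒  q = 1/4.

p = 2/3, q = 1/4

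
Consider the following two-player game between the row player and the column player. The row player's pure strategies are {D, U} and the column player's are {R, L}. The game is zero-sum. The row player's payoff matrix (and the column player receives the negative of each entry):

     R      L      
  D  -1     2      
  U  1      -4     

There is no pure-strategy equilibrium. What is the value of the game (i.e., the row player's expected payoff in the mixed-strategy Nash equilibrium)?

v = -1/4

The column player's mix must leave the row player indifferent between D and U.
  the row player's payoff from D: q·(-1) + (1−q)·2 = -3q + 2
  the row player's payoff from U: q·1 + (1−q)·(-4) = 5q - 4
  -3q + 2 = 5q - 4  ⇒  -8q = -6  ⇒  q = 3/4.
The value is the row player's expected payoff against this mix (using D): (3/4)·(-1) + (1/4)·2 = -1/4.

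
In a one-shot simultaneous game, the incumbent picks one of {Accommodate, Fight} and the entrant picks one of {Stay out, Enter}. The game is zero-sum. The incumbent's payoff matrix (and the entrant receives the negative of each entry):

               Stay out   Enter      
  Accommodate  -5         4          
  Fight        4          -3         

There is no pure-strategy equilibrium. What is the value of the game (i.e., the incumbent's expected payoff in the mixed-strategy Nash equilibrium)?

Set the incumbent's expected payoff from Accommodate equal to that from Fight:
  the incumbent's expected payoff from Accommodate: q·(-5) + (1−q)·4 = -9q + 4
  the incumbent's expected payoff from Fight: q·4 + (1−q)·(-3) = 7q - 3
  -9q + 4 = 7q - 3  ⇒  -16q = -7  ⇒  q = 7/16.
The value is the incumbent's expected payoff against this mix (using Accommodate): (7/16)·(-5) + (9/16)·4 = 1/16.

v = 1/16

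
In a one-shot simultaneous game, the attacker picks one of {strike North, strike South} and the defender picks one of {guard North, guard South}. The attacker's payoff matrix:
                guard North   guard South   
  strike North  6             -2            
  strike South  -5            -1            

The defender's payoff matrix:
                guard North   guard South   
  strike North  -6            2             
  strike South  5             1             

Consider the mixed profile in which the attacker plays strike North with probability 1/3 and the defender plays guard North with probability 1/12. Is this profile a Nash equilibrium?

Check the defender's indifference given the attacker's mix p = 1/3:
  payoff from guard North = 4/3; payoff from guard South = 4/3 — equal.
Check the attacker's indifference given the defender's mix q = 1/12:
  payoff from strike North = -4/3; payoff from strike South = -4/3 — equal.
Both players are indifferent, so neither can profitably deviate.

Yes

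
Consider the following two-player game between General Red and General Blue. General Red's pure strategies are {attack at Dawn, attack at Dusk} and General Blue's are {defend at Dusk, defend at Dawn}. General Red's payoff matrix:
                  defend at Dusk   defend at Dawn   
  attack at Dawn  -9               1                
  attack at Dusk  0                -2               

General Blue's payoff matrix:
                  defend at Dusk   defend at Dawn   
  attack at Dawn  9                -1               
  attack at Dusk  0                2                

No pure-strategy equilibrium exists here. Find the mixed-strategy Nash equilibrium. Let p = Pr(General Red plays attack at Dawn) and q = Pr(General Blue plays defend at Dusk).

p = 1/6, q = 1/4

For General Blue to be willing to mix, General Blue must be indifferent between defend at Dusk and defend at Dawn, which pins down General Red's mix.
  General Blue's payoff from defend at Dusk: p·9 + (1−p)·0 = 9p
  General Blue's payoff from defend at Dawn: p·(-1) + (1−p)·2 = -3p + 2
  9p = -3p + 2  ⇒  12p = 2  ⇒  p = 1/6.
General Blue's mix must leave General Red indifferent between attack at Dawn and attack at Dusk.
  General Red's payoff to attack at Dawn: q·(-9) + (1−q)·1 = -10q + 1
  General Red's payoff to attack at Dusk: q·0 + (1−q)·(-2) = 2q - 2
  -10q + 1 = 2q - 2  ⇒  -12q = -3  ⇒  q = 1/4.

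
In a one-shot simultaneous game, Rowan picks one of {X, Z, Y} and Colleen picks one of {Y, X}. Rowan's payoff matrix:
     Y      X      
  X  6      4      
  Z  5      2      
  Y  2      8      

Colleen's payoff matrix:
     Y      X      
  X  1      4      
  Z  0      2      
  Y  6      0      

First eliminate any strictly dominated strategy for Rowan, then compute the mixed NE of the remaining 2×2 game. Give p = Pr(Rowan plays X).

p = 2/3

Rowan's strategy Z is strictly dominated by X: 6 > 5 and 4 > 2. Eliminate Z.
Rowan's mix must leave Colleen indifferent between Y and X.
  Colleen's payoff to Y: p·1 + (1−p)·6 = -5p + 6
  Colleen's payoff to X: p·4 + (1−p)·0 = 4p
  -5p + 6 = 4p  ⇒  -9p = -6  ⇒  p = 2/3.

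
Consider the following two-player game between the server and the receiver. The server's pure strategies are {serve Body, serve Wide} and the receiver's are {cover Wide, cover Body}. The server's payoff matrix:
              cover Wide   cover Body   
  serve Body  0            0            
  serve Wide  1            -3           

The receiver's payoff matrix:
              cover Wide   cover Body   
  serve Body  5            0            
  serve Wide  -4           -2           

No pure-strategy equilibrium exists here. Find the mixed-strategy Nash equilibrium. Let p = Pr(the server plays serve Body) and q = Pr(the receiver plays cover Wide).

p = 2/7, q = 3/4

For the receiver to be willing to mix, the receiver must be indifferent between cover Wide and cover Body, which pins down the server's mix.
  the receiver's payoff to cover Wide: p·5 + (1−p)·(-4) = 9p - 4
  the receiver's payoff to cover Body: p·0 + (1−p)·(-2) = 2p - 2
  9p - 4 = 2p - 2  ⇒  7p = 2  ⇒  p = 2/7.
The server's indifference between serve Body and serve Wide determines the receiver's mixing probability q:
  the server's expected payoff from serve Body: q·0 + (1−q)·0 = 0
  the server's expected payoff from serve Wide: q·1 + (1−q)·(-3) = 4q - 3
  0 = 4q - 3  ⇒  -4q = -3  ⇒  q = 3/4.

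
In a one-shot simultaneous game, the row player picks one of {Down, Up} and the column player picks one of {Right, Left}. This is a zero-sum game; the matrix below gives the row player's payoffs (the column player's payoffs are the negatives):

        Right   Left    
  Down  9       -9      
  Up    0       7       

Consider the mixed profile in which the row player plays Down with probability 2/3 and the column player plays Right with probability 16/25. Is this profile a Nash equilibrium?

Given the row player's mix p = 2/3, the column player's payoff from Right is -6 but from Left is 11/3. The column player strictly prefers Left, so the column player would not mix.
So the proposed profile is not a Nash equilibrium.

No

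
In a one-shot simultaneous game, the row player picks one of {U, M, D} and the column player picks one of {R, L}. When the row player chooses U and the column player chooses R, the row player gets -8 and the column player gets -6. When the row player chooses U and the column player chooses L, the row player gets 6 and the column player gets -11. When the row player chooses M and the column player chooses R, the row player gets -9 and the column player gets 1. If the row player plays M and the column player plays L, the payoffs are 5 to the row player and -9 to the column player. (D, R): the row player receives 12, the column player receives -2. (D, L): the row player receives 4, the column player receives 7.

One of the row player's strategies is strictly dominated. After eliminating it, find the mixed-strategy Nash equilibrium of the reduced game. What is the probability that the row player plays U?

The row player's strategy M is strictly dominated by U: -8 > -9 and 6 > 5. Eliminate M.
Set the column player's expected payoff from R equal to that from L:
  the column player's expected payoff from R: p·(-6) + (1−p)·(-2) = -4p - 2
  the column player's expected payoff from L: p·(-11) + (1−p)·7 = -18p + 7
  -4p - 2 = -18p + 7  ⇒  14p = 9  ⇒  p = 9/14.

p = 9/14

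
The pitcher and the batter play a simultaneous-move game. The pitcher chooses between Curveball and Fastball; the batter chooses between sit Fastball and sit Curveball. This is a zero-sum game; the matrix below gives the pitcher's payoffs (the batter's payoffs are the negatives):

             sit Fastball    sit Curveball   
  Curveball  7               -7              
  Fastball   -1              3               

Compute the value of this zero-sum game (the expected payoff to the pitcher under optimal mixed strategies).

The pitcher's indifference between Curveball and Fastball determines the batter's mixing probability q:
  the pitcher's expected payoff from Curveball: q·7 + (1−q)·(-7) = 14q - 7
  the pitcher's expected payoff from Fastball: q·(-1) + (1−q)·3 = -4q + 3
  14q - 7 = -4q + 3  ⇒  18q = 10  ⇒  q = 5/9.
The value is the pitcher's expected payoff against this mix (using Curveball): (5/9)·7 + (4/9)·(-7) = 7/9.

v = 7/9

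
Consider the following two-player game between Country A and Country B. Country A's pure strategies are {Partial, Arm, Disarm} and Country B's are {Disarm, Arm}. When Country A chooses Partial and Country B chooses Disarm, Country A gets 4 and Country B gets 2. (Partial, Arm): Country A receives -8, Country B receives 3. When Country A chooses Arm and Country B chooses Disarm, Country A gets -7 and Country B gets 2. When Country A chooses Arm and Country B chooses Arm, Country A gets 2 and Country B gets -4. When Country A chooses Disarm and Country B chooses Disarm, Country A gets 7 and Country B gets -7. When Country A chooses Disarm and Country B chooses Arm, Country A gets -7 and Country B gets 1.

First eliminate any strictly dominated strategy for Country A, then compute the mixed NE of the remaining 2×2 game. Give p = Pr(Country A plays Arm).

Country A's strategy Partial is strictly dominated by Disarm: 7 > 4 and -7 > -8. Eliminate Partial.
Set Country B's expected payoff from Disarm equal to that from Arm:
  Country B's payoff from Disarm: p·2 + (1−p)·(-7) = 9p - 7
  Country B's payoff from Arm: p·(-4) + (1−p)·1 = -5p + 1
  9p - 7 = -5p + 1  ⇒  14p = 8  ⇒  p = 4/7.

p = 4/7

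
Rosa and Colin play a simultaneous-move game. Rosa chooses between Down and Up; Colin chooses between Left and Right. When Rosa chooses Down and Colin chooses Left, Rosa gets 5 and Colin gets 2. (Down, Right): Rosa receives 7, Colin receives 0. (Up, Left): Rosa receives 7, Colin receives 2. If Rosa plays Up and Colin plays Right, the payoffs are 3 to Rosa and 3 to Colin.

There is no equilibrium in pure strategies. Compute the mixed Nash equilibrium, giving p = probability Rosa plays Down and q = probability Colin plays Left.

Colin's indifference between Left and Right determines Rosa's mixing probability p:
  Colin's payoff from Left: p·2 + (1−p)·2 = 2
  Colin's payoff from Right: p·0 + (1−p)·3 = -3p + 3
  2 = -3p + 3  ⇒  3p = 1  ⇒  p = 1/3.
Rosa's indifference between Down and Up determines Colin's mixing probability q:
  Rosa's expected payoff from Down: q·5 + (1−q)·7 = -2q + 7
  Rosa's expected payoff from Up: q·7 + (1−q)·3 = 4q + 3
  -2q + 7 = 4q + 3  ⇒  -6q = -4  ⇒  q = 2/3.

p = 1/3, q = 2/3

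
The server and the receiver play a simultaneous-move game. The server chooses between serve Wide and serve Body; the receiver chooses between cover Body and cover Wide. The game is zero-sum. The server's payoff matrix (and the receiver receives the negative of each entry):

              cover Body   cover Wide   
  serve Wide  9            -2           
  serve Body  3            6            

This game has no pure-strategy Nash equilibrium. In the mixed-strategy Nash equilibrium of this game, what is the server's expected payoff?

For the server to be willing to mix, the server must be indifferent between serve Wide and serve Body, which pins down the receiver's mix.
  the server's payoff to serve Wide: q·9 + (1−q)·(-2) = 11q - 2
  the server's payoff to serve Body: q·3 + (1−q)·6 = -3q + 6
  11q - 2 = -3q + 6  ⇒  14q = 8  ⇒  q = 4/7.
At equilibrium the server is indifferent across rows, so the server's payoff equals the payoff from serve Wide: (4/7)·9 + (3/7)·(-2) = 30/7.

30/7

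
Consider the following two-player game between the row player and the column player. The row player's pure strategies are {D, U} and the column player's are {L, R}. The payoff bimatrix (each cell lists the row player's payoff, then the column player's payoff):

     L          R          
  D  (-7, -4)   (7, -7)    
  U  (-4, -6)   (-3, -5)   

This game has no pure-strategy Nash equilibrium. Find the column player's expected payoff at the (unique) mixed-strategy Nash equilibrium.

-11/2

Set the column player's expected payoff from L equal to that from R:
  the column player's payoff to L: p·(-4) + (1−p)·(-6) = 2p - 6
  the column player's payoff to R: p·(-7) + (1−p)·(-5) = -2p - 5
  2p - 6 = -2p - 5  ⇒  4p = 1  ⇒  p = 1/4.
At equilibrium the column player is indifferent across columns, so the column player's payoff equals the payoff from L: (1/4)·(-4) + (3/4)·(-6) = -11/2.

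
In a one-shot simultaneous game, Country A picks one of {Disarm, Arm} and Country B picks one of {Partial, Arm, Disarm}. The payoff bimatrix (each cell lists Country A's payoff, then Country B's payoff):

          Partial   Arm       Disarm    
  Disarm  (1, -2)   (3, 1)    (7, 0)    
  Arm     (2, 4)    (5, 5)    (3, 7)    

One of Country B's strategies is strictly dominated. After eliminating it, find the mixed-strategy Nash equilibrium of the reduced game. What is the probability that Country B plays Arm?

Country B's strategy Partial is strictly dominated by Disarm: 0 > -2 and 7 > 4. Eliminate Partial.
Country B's mix must leave Country A indifferent between Disarm and Arm.
  Country A's payoff to Disarm: q·3 + (1−q)·7 = -4q + 7
  Country A's payoff to Arm: q·5 + (1−q)·3 = 2q + 3
  -4q + 7 = 2q + 3  ⇒  -6q = -4  ⇒  q = 2/3.

q = 2/3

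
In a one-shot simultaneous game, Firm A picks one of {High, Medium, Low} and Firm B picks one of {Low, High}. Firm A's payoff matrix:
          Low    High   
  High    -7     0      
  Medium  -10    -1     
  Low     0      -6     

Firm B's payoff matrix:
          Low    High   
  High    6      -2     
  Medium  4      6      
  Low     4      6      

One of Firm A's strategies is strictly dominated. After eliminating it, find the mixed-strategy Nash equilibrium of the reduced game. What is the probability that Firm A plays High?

p = 1/5

Firm A's strategy Medium is strictly dominated by High: -7 > -10 and 0 > -1. Eliminate Medium.
Set Firm B's expected payoff from Low equal to that from High:
  Firm B's payoff to Low: p·6 + (1−p)·4 = 2p + 4
  Firm B's payoff to High: p·(-2) + (1−p)·6 = -8p + 6
  2p + 4 = -8p + 6  ⇒  10p = 2  ⇒  p = 1/5.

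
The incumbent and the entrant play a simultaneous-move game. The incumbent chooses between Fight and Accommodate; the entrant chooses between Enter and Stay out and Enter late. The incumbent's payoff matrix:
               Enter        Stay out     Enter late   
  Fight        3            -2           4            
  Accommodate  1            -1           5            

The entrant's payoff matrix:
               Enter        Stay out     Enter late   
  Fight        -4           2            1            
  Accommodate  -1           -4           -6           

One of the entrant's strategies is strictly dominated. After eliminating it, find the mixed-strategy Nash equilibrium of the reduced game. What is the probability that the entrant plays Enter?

The entrant's strategy Enter late is strictly dominated by Stay out: 2 > 1 and -4 > -6. Eliminate Enter late.
For the incumbent to be willing to mix, the incumbent must be indifferent between Fight and Accommodate, which pins down the entrant's mix.
  the incumbent's payoff from Fight: q·3 + (1−q)·(-2) = 5q - 2
  the incumbent's payoff from Accommodate: q·1 + (1−q)·(-1) = 2q - 1
  5q - 2 = 2q - 1  ⇒  3q = 1  ⇒  q = 1/3.

q = 1/3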